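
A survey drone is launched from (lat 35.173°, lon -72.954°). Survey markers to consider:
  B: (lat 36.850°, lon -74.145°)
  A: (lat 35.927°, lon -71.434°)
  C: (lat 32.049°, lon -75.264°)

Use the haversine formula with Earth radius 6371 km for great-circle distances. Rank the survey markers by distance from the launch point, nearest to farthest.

A, B, C

Distances from the launch point:
A (lat 35.927°, lon -71.434°): 161.1 km
B (lat 36.850°, lon -74.145°): 215.0 km
C (lat 32.049°, lon -75.264°): 407.9 km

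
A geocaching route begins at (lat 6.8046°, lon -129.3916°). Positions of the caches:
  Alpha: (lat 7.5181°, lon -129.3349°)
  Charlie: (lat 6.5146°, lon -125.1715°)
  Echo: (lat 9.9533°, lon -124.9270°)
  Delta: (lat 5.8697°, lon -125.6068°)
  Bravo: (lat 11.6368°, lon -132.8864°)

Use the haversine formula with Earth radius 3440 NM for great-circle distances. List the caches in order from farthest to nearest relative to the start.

Bravo, Echo, Charlie, Delta, Alpha

Computing each great-circle distance from (lat 6.8046°, lon -129.3916°):
Bravo (lat 11.6368°, lon -132.8864°): 356.4 NM
Echo (lat 9.9533°, lon -124.9270°): 325.6 NM
Charlie (lat 6.5146°, lon -125.1715°): 252.3 NM
Delta (lat 5.8697°, lon -125.6068°): 232.7 NM
Alpha (lat 7.5181°, lon -129.3349°): 43.0 NM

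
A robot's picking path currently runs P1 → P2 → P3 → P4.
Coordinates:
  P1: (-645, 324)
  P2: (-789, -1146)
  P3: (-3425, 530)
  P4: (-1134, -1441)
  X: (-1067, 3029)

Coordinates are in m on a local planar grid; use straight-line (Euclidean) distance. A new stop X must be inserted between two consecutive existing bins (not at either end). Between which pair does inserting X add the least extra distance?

Added distance for inserting X between each consecutive pair:
P1–P2: 5444.9 m
P2–P3: 4496.4 m
P3–P4: 4884.2 m
Smallest added distance is 4496.4 m, inserting between P2 and P3.

between P2 and P3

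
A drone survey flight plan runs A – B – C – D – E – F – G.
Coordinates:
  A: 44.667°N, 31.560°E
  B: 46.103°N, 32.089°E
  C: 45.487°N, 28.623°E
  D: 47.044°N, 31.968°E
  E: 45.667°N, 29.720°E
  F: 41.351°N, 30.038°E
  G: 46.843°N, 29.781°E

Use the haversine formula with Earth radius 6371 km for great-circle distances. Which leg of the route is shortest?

A–B

Leg distances:
A→B: 164.9 km
B→C: 277.3 km
C→D: 309.9 km
D→E: 230.7 km
E→F: 480.6 km
F→G: 611.0 km
The shortest leg is A–B at 164.9 km.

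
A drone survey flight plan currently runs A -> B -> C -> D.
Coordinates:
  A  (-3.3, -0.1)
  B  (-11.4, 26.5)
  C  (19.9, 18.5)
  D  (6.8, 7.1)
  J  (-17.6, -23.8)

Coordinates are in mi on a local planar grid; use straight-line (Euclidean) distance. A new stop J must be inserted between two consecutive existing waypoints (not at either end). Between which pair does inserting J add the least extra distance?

Added distance for inserting J between each consecutive pair:
A–B: 50.6 mi
B–C: 74.9 mi
C–D: 78.5 mi
Smallest added distance is 50.6 mi, inserting between A and B.

between A and B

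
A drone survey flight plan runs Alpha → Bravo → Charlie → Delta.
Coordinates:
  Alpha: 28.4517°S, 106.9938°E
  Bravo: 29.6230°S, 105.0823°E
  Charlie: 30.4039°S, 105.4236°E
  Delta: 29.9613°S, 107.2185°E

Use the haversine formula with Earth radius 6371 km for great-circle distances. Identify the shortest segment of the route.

Leg distances:
Alpha→Bravo: 226.9 km
Bravo→Charlie: 92.8 km
Charlie→Delta: 179.4 km
The shortest leg is Bravo–Charlie at 92.8 km.

Bravo–Charlie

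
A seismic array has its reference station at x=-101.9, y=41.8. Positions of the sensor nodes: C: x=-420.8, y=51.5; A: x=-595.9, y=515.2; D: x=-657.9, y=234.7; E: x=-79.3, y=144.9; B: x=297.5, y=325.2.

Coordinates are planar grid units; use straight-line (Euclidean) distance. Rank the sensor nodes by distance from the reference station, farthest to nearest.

A, D, B, C, E

Distances from the reference station:
A x=-595.9, y=515.2: 684.2
D x=-657.9, y=234.7: 588.5
B x=297.5, y=325.2: 489.7
C x=-420.8, y=51.5: 319.0
E x=-79.3, y=144.9: 105.5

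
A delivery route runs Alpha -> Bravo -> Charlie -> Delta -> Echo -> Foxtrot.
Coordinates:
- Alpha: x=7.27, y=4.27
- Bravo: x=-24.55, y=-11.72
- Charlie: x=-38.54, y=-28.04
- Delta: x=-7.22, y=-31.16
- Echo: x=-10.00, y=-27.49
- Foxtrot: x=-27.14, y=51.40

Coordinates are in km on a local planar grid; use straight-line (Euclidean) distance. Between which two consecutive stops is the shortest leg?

Delta–Echo

Leg distances:
Alpha→Bravo: 35.6 km
Bravo→Charlie: 21.5 km
Charlie→Delta: 31.5 km
Delta→Echo: 4.6 km
Echo→Foxtrot: 80.7 km
The shortest leg is Delta–Echo at 4.6 km.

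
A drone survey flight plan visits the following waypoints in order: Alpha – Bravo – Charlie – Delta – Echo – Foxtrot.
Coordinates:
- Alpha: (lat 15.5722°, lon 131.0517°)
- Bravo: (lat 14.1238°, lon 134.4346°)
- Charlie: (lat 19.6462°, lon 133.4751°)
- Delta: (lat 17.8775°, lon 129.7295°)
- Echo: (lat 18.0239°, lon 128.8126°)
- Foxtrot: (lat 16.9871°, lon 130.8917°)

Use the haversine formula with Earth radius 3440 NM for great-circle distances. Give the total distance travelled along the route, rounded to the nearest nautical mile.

976 NM

Leg distances:
Alpha→Bravo: 214.7 NM  (cumulative 214.7 NM)
Bravo→Charlie: 336.1 NM  (cumulative 550.8 NM)
Charlie→Delta: 237.9 NM  (cumulative 788.8 NM)
Delta→Echo: 53.1 NM  (cumulative 841.9 NM)
Echo→Foxtrot: 134.3 NM  (cumulative 976.2 NM)
Total route length ≈ 976 NM.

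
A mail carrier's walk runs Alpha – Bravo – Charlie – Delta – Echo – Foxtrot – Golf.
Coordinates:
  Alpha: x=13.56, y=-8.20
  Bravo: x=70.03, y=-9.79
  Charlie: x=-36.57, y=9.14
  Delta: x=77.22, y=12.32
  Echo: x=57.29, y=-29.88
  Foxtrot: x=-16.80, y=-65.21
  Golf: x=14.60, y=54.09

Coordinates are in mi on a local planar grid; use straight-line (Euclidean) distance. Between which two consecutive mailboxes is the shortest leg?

Leg distances:
Alpha→Bravo: 56.5 mi
Bravo→Charlie: 108.3 mi
Charlie→Delta: 113.8 mi
Delta→Echo: 46.7 mi
Echo→Foxtrot: 82.1 mi
Foxtrot→Golf: 123.4 mi
The shortest leg is Delta–Echo at 46.7 mi.

Delta–Echo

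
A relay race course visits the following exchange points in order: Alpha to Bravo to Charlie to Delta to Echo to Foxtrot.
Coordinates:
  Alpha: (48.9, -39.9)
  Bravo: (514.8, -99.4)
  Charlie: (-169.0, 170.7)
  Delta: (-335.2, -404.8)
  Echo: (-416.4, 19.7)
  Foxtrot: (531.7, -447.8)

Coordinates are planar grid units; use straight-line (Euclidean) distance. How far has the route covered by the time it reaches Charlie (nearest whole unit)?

1205

Leg distances:
Alpha→Bravo: 469.7  (cumulative 469.7)
Bravo→Charlie: 735.2  (cumulative 1204.9)
Cumulative distance at Charlie ≈ 1205.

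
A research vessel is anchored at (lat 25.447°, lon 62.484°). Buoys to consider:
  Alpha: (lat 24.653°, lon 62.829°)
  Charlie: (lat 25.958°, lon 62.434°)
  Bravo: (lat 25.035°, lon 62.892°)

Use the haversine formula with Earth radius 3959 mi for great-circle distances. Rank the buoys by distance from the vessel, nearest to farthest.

Distances from the vessel:
Charlie (lat 25.958°, lon 62.434°): 35.4 mi
Bravo (lat 25.035°, lon 62.892°): 38.2 mi
Alpha (lat 24.653°, lon 62.829°): 59.0 mi

Charlie, Bravo, Alpha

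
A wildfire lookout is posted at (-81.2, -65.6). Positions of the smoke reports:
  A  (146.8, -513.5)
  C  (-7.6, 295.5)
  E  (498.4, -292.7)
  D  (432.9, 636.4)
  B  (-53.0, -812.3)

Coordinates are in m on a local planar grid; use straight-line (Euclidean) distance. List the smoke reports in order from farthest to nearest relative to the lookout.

D, B, E, A, C

Computing each straight-line distance from (-81.2, -65.6):
D (432.9, 636.4): 870.1 m
B (-53.0, -812.3): 747.2 m
E (498.4, -292.7): 622.5 m
A (146.8, -513.5): 502.6 m
C (-7.6, 295.5): 368.5 m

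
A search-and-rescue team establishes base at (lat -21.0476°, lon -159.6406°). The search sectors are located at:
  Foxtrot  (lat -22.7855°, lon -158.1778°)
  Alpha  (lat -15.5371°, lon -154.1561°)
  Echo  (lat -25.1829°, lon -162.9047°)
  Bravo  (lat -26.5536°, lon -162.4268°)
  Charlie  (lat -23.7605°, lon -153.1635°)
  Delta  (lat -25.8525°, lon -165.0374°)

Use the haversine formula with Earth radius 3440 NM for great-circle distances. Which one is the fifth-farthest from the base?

Echo

Distance to each, sorted:
Alpha: 455.1 NM
Delta: 414.1 NM
Charlie: 394.6 NM
Bravo: 364.2 NM
Echo: 306.8 NM
Foxtrot: 132.4 NM
The fifth-farthest is Echo at 306.8 NM.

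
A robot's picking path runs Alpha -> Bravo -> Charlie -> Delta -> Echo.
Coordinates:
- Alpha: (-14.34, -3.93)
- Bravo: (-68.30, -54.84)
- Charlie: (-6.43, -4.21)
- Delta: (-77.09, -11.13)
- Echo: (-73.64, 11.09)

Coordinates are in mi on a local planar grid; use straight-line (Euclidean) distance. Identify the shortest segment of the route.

Leg distances:
Alpha→Bravo: 74.2 mi
Bravo→Charlie: 79.9 mi
Charlie→Delta: 71.0 mi
Delta→Echo: 22.5 mi
The shortest leg is Delta–Echo at 22.5 mi.

Delta–Echo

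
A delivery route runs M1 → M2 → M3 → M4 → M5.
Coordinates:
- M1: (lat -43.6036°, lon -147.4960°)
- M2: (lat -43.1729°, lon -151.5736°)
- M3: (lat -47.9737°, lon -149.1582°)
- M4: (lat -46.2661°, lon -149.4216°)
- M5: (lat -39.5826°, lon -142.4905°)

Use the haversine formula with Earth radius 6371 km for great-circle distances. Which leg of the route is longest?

M4–M5

Leg distances:
M1→M2: 332.9 km
M2→M3: 565.9 km
M3→M4: 190.9 km
M4→M5: 932.4 km
The longest leg is M4–M5 at 932.4 km.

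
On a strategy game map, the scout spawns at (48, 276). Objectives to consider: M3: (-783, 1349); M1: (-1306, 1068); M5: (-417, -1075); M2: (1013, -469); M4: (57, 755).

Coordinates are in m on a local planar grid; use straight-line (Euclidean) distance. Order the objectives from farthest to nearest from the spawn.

M1, M5, M3, M2, M4

Computing each straight-line distance from (48, 276):
M1 (-1306, 1068): 1568.6 m
M5 (-417, -1075): 1428.8 m
M3 (-783, 1349): 1357.2 m
M2 (1013, -469): 1219.1 m
M4 (57, 755): 479.1 m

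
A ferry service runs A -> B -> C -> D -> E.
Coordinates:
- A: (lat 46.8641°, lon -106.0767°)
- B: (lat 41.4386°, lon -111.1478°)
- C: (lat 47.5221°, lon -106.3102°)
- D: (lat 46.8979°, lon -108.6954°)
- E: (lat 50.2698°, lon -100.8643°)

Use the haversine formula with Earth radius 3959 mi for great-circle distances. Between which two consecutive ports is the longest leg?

Leg distances:
A→B: 451.2 mi
B→C: 483.1 mi
C→D: 120.0 mi
D→E: 426.8 mi
The longest leg is B–C at 483.1 mi.

B–C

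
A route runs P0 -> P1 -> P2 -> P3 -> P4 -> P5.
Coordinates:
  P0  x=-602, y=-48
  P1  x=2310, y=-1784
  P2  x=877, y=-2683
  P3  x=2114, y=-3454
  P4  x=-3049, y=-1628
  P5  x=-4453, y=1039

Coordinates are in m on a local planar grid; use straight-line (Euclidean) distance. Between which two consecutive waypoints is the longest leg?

Leg distances:
P0→P1: 3390.2 m
P1→P2: 1691.7 m
P2→P3: 1457.6 m
P3→P4: 5476.4 m
P4→P5: 3014.0 m
The longest leg is P3–P4 at 5476.4 m.

P3–P4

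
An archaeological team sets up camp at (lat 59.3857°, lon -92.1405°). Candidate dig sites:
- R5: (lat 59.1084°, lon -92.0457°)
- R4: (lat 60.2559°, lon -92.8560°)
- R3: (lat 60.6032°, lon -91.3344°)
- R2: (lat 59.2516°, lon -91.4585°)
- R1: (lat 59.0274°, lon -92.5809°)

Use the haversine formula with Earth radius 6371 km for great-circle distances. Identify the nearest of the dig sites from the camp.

Distance to each, sorted:
R5: 31.3 km
R2: 41.5 km
R1: 47.1 km
R4: 104.7 km
R3: 142.6 km
The nearest is R5 at 31.3 km.

R5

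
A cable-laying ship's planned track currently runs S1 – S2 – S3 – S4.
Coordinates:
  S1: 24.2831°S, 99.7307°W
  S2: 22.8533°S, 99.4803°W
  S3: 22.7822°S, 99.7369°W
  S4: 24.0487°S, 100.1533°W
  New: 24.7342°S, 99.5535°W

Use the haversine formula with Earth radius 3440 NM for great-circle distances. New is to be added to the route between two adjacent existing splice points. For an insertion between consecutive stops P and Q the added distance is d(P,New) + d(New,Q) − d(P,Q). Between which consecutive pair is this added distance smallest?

between S1 and S2

Added distance for inserting New between each consecutive pair:
S1–S2: 54.8 NM
S2–S3: 215.8 NM
S3–S4: 90.8 NM
Smallest added distance is 54.8 NM, inserting between S1 and S2.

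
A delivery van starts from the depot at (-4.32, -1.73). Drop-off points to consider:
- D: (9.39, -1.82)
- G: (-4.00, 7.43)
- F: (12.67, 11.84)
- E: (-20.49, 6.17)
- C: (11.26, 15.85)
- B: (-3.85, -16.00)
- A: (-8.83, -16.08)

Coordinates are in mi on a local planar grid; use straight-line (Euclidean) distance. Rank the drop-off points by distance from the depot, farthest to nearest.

Distance from the depot at (-4.32, -1.73) to each:
C (11.26, 15.85): 23.5 mi
F (12.67, 11.84): 21.7 mi
E (-20.49, 6.17): 18.0 mi
A (-8.83, -16.08): 15.0 mi
B (-3.85, -16.00): 14.3 mi
D (9.39, -1.82): 13.7 mi
G (-4.00, 7.43): 9.2 mi

C, F, E, A, B, D, G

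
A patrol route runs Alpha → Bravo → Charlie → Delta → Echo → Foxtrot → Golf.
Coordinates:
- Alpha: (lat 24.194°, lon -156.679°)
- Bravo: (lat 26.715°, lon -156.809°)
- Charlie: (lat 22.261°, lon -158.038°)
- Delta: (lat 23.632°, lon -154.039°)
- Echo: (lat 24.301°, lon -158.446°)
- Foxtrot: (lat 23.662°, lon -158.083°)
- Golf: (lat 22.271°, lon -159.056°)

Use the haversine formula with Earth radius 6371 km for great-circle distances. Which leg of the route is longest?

Bravo–Charlie

Leg distances:
Alpha→Bravo: 280.6 km
Bravo→Charlie: 510.6 km
Charlie→Delta: 436.9 km
Delta→Echo: 453.9 km
Echo→Foxtrot: 80.1 km
Foxtrot→Golf: 184.0 km
The longest leg is Bravo–Charlie at 510.6 km.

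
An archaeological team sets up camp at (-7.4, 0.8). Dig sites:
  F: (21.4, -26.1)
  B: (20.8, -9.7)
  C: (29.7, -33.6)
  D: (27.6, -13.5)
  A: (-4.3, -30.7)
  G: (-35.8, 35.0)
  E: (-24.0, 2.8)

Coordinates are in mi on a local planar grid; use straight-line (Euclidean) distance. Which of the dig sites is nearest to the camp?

Distances from the camp ((-7.4, 0.8)):
E: 16.7 mi
B: 30.1 mi
A: 31.7 mi
D: 37.8 mi
F: 39.4 mi
G: 44.5 mi
C: 50.6 mi
The nearest is E at 16.7 mi.

E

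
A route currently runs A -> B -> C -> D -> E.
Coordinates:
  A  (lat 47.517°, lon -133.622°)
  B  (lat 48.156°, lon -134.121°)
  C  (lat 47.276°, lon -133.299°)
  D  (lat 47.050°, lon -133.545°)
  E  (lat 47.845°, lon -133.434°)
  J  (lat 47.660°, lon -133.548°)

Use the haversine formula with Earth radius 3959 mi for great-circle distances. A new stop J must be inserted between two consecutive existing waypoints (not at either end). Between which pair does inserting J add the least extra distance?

Added distance for inserting J between each consecutive pair:
A–B: 4.0 mi
B–C: 0.5 mi
C–D: 51.7 mi
D–E: 0.8 mi
Smallest added distance is 0.5 mi, inserting between B and C.

between B and C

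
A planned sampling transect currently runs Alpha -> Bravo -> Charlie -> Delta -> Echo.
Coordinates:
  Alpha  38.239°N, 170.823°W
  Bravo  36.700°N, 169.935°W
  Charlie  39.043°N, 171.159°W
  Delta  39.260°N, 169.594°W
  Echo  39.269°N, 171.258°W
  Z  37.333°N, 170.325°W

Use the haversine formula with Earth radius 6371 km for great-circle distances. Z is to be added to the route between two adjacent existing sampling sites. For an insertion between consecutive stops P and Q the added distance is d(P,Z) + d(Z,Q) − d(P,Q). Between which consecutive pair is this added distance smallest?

between Alpha and Bravo

Added distance for inserting Z between each consecutive pair:
Alpha–Bravo: 0.1 km
Bravo–Charlie: 0.3 km
Charlie–Delta: 290.1 km
Delta–Echo: 310.5 km
Smallest added distance is 0.1 km, inserting between Alpha and Bravo.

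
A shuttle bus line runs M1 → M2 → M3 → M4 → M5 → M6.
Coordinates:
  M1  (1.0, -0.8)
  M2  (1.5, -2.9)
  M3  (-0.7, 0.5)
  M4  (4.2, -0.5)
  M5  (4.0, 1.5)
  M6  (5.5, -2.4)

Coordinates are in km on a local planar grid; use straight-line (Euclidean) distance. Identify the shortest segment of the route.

Leg distances:
M1→M2: 2.2 km
M2→M3: 4.0 km
M3→M4: 5.0 km
M4→M5: 2.0 km
M5→M6: 4.2 km
The shortest leg is M4–M5 at 2.0 km.

M4–M5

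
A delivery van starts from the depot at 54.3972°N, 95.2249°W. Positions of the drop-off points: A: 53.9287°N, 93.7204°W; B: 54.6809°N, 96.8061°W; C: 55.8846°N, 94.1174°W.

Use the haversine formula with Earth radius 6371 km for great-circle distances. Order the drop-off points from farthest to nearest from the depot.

C, A, B

Distances from the depot:
C 55.8846°N, 94.1174°W: 179.7 km
A 53.9287°N, 93.7204°W: 110.9 km
B 54.6809°N, 96.8061°W: 106.8 km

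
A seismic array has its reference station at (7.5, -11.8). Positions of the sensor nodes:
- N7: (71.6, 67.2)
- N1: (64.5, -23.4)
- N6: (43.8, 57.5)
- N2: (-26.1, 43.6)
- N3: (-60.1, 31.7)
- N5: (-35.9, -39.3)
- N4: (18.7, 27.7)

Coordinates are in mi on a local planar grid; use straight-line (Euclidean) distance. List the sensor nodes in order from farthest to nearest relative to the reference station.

Distance from the reference station at (7.5, -11.8) to each:
N7 (71.6, 67.2): 101.7 mi
N3 (-60.1, 31.7): 80.4 mi
N6 (43.8, 57.5): 78.2 mi
N2 (-26.1, 43.6): 64.8 mi
N1 (64.5, -23.4): 58.2 mi
N5 (-35.9, -39.3): 51.4 mi
N4 (18.7, 27.7): 41.1 mi

N7, N3, N6, N2, N1, N5, N4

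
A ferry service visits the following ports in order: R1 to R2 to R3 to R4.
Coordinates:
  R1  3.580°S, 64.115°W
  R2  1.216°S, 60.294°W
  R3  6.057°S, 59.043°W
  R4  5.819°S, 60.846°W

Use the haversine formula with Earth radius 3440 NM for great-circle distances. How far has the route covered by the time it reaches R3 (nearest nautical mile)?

570 NM

Leg distances:
R1→R2: 269.6 NM  (cumulative 269.6 NM)
R2→R3: 300.2 NM  (cumulative 569.7 NM)
Cumulative distance at R3 ≈ 570 NM.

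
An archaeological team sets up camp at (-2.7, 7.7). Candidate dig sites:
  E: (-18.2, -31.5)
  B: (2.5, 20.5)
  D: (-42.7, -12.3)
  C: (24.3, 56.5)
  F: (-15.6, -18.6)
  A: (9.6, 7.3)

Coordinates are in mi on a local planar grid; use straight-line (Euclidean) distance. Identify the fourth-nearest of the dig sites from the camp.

E

Distance to each, sorted:
A: 12.3 mi
B: 13.8 mi
F: 29.3 mi
E: 42.2 mi
D: 44.7 mi
C: 55.8 mi
The fourth-nearest is E at 42.2 mi.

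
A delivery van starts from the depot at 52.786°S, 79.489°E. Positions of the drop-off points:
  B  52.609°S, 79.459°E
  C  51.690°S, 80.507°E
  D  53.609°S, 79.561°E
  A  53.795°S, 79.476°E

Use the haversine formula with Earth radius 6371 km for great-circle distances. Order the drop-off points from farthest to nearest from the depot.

C, A, D, B

Computing each great-circle distance from 52.786°S, 79.489°E:
C 51.690°S, 80.507°E: 140.2 km
A 53.795°S, 79.476°E: 112.2 km
D 53.609°S, 79.561°E: 91.6 km
B 52.609°S, 79.459°E: 19.8 km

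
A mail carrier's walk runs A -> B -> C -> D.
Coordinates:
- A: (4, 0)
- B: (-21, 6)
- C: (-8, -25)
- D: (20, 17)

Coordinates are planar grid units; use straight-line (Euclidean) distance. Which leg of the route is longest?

Leg distances:
A→B: 25.7
B→C: 33.6
C→D: 50.5
The longest leg is C–D at 50.5.

C–D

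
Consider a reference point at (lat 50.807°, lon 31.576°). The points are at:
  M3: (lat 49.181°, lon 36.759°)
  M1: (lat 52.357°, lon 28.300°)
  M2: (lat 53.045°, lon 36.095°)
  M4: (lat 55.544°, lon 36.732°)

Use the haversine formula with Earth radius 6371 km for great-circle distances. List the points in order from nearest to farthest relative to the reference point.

Distances from the reference point:
M1 (lat 52.357°, lon 28.300°): 284.5 km
M2 (lat 53.045°, lon 36.095°): 397.3 km
M3 (lat 49.181°, lon 36.759°): 412.1 km
M4 (lat 55.544°, lon 36.732°): 628.5 km

M1, M2, M3, M4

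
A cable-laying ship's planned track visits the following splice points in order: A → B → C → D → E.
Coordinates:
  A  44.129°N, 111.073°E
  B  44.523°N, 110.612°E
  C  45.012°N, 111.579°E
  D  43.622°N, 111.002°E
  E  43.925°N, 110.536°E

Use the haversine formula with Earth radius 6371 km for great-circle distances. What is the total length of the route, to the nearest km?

Leg distances:
A→B: 57.1 km  (cumulative 57.1 km)
B→C: 93.7 km  (cumulative 150.9 km)
C→D: 161.2 km  (cumulative 312.1 km)
D→E: 50.3 km  (cumulative 362.4 km)
Total route length ≈ 362 km.

362 km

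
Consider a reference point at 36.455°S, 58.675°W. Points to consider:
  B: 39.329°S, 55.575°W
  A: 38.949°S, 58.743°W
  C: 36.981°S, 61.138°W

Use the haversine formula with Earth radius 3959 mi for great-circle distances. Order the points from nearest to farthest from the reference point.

C, A, B

Computing each great-circle distance from 36.455°S, 58.675°W:
C 36.981°S, 61.138°W: 141.2 mi
A 38.949°S, 58.743°W: 172.4 mi
B 39.329°S, 55.575°W: 260.8 mi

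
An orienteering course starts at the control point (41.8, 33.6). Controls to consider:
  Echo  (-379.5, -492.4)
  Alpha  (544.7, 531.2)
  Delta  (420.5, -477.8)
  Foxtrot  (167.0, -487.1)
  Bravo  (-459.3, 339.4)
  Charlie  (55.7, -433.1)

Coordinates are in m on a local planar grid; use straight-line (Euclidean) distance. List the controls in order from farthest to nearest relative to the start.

Distance from the start at (41.8, 33.6) to each:
Alpha (544.7, 531.2): 707.5 m
Echo (-379.5, -492.4): 673.9 m
Delta (420.5, -477.8): 636.4 m
Bravo (-459.3, 339.4): 587.0 m
Foxtrot (167.0, -487.1): 535.5 m
Charlie (55.7, -433.1): 466.9 m

Alpha, Echo, Delta, Bravo, Foxtrot, Charlie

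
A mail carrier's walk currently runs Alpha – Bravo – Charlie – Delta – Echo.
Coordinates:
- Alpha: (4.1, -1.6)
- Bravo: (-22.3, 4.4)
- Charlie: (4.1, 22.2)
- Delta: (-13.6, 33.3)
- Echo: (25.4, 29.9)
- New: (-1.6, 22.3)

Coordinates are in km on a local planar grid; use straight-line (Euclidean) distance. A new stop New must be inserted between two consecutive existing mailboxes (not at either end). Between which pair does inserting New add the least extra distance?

Added distance for inserting New between each consecutive pair:
Alpha–Bravo: 24.9 km
Bravo–Charlie: 1.2 km
Charlie–Delta: 1.1 km
Delta–Echo: 5.2 km
Smallest added distance is 1.1 km, inserting between Charlie and Delta.

between Charlie and Delta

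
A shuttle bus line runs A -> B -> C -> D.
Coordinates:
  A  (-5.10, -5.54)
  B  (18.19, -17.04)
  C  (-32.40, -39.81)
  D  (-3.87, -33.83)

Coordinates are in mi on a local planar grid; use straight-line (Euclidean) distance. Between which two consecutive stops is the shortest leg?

A–B

Leg distances:
A→B: 26.0 mi
B→C: 55.5 mi
C→D: 29.1 mi
The shortest leg is A–B at 26.0 mi.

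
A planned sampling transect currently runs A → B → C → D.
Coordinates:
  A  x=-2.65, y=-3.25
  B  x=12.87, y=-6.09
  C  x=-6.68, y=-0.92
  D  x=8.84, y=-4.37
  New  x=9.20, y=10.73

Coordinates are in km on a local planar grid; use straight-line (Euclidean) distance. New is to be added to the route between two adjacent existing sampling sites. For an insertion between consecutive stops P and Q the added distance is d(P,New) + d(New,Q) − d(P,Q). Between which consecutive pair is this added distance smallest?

between B and C

Added distance for inserting New between each consecutive pair:
A–B: 19.8 km
B–C: 16.7 km
C–D: 18.9 km
Smallest added distance is 16.7 km, inserting between B and C.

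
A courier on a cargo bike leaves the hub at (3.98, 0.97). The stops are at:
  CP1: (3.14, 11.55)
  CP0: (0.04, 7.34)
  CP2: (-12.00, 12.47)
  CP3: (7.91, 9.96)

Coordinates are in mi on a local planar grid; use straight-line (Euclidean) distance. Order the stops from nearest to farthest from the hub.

CP0, CP3, CP1, CP2

Computing each straight-line distance from (3.98, 0.97):
CP0 (0.04, 7.34): 7.5 mi
CP3 (7.91, 9.96): 9.8 mi
CP1 (3.14, 11.55): 10.6 mi
CP2 (-12.00, 12.47): 19.7 mi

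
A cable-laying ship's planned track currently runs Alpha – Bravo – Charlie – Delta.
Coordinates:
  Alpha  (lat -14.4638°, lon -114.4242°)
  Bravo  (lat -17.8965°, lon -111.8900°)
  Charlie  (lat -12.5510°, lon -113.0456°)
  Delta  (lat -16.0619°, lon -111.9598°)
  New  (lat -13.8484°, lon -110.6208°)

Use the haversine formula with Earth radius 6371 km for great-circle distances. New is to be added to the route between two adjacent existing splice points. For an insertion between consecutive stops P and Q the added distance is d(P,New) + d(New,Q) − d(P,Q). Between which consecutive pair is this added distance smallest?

Added distance for inserting New between each consecutive pair:
Alpha–Bravo: 418.0 km
Bravo–Charlie: 162.5 km
Charlie–Delta: 177.1 km
Smallest added distance is 162.5 km, inserting between Bravo and Charlie.

between Bravo and Charlie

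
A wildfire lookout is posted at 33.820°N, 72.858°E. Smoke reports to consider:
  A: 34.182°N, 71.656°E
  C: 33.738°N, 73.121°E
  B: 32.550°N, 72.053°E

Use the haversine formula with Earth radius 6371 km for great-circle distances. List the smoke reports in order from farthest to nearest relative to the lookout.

Computing each great-circle distance from 33.820°N, 72.858°E:
B 32.550°N, 72.053°E: 159.9 km
A 34.182°N, 71.656°E: 117.9 km
C 33.738°N, 73.121°E: 26.0 km

B, A, C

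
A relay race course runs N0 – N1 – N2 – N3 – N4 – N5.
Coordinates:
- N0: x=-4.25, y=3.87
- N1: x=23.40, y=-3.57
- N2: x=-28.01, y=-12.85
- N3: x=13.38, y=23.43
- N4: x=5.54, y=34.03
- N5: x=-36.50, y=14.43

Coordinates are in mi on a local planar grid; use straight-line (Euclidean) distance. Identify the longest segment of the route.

N2–N3

Leg distances:
N0→N1: 28.6 mi
N1→N2: 52.2 mi
N2→N3: 55.0 mi
N3→N4: 13.2 mi
N4→N5: 46.4 mi
The longest leg is N2–N3 at 55.0 mi.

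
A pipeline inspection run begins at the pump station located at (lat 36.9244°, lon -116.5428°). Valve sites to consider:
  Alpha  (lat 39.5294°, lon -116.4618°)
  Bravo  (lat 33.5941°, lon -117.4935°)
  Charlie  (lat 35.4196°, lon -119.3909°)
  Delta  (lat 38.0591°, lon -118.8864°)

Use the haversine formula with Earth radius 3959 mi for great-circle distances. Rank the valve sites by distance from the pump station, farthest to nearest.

Distances from the pump station:
Bravo (lat 33.5941°, lon -117.4935°): 236.3 mi
Charlie (lat 35.4196°, lon -119.3909°): 189.9 mi
Alpha (lat 39.5294°, lon -116.4618°): 180.1 mi
Delta (lat 38.0591°, lon -118.8864°): 150.5 mi

Bravo, Charlie, Alpha, Delta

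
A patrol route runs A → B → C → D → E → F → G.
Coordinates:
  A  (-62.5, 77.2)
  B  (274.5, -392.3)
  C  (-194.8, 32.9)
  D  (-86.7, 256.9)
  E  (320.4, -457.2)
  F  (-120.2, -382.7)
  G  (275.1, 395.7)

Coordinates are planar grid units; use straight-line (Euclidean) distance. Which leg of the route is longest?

Leg distances:
A→B: 577.9
B→C: 633.3
C→D: 248.7
D→E: 822.0
E→F: 446.9
F→G: 873.0
The longest leg is F–G at 873.0.

F–G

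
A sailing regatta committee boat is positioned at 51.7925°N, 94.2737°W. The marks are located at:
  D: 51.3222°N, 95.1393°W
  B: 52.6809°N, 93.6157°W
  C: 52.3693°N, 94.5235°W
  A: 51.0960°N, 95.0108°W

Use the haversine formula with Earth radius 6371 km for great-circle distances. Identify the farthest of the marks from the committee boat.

B

Distance to each, sorted:
B: 108.5 km
A: 92.8 km
D: 79.5 km
C: 66.4 km
The farthest is B at 108.5 km.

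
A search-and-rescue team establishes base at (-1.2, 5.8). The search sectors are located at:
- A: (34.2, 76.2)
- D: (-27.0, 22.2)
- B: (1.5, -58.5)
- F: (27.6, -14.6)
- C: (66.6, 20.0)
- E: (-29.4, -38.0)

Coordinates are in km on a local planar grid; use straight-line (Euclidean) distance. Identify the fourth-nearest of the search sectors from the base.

Distances from the base ((-1.2, 5.8)):
D: 30.6 km
F: 35.3 km
E: 52.1 km
B: 64.4 km
C: 69.3 km
A: 78.8 km
The fourth-nearest is B at 64.4 km.

B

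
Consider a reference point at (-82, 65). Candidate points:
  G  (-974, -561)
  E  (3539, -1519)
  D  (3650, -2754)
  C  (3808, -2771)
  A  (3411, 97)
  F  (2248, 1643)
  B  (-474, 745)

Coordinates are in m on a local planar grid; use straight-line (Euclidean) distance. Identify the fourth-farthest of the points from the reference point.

Distances from the reference point ((-82, 65)):
C: 4814.0 m
D: 4677.0 m
E: 3952.3 m
A: 3493.1 m
F: 2814.1 m
G: 1089.7 m
B: 784.9 m
The fourth-farthest is A at 3493.1 m.

A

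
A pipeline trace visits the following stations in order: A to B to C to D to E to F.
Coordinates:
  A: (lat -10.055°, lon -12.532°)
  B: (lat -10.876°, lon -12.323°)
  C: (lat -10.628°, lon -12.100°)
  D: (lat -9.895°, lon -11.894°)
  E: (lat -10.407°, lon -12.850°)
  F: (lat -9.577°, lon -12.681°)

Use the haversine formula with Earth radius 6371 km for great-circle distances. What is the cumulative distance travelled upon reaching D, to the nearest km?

Leg distances:
A→B: 94.1 km  (cumulative 94.1 km)
B→C: 36.8 km  (cumulative 130.9 km)
C→D: 84.6 km  (cumulative 215.5 km)
Cumulative distance at D ≈ 215 km.

215 km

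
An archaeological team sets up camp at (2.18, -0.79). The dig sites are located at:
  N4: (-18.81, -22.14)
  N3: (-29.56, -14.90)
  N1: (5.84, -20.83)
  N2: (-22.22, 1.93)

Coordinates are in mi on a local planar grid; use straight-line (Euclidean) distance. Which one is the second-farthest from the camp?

N4

Distance to each, sorted:
N3: 34.7 mi
N4: 29.9 mi
N2: 24.6 mi
N1: 20.4 mi
The second-farthest is N4 at 29.9 mi.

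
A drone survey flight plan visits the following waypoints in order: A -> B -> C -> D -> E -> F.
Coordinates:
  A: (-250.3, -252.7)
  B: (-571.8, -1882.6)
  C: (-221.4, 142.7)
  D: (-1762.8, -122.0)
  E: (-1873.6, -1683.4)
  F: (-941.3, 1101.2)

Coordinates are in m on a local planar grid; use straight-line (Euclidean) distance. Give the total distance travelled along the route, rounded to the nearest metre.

Leg distances:
A→B: 1661.3 m  (cumulative 1661.3 m)
B→C: 2055.4 m  (cumulative 3716.7 m)
C→D: 1564.0 m  (cumulative 5280.7 m)
D→E: 1565.3 m  (cumulative 6846.0 m)
E→F: 2936.5 m  (cumulative 9782.5 m)
Total route length ≈ 9783 m.

9783 m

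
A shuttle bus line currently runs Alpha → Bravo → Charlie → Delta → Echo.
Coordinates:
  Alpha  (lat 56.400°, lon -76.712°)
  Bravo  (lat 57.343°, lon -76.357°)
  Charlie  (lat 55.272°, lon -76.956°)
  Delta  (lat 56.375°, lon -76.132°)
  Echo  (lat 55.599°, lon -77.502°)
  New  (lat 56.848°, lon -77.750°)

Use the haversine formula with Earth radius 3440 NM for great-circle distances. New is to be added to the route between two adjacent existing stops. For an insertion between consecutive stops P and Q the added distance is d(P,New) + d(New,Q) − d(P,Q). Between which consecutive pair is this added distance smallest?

between Bravo and Charlie

Added distance for inserting New between each consecutive pair:
Alpha–Bravo: 40.1 NM
Bravo–Charlie: 26.7 NM
Charlie–Delta: 87.0 NM
Delta–Echo: 70.5 NM
Smallest added distance is 26.7 NM, inserting between Bravo and Charlie.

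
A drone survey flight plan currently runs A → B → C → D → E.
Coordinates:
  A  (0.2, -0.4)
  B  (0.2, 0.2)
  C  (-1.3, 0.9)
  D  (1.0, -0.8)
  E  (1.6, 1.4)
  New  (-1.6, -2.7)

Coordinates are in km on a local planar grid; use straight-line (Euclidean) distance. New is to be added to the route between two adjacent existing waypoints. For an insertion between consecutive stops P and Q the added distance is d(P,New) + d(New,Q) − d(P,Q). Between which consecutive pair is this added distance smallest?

between C and D

Added distance for inserting New between each consecutive pair:
A–B: 5.7 km
B–C: 5.4 km
C–D: 4.0 km
D–E: 6.1 km
Smallest added distance is 4.0 km, inserting between C and D.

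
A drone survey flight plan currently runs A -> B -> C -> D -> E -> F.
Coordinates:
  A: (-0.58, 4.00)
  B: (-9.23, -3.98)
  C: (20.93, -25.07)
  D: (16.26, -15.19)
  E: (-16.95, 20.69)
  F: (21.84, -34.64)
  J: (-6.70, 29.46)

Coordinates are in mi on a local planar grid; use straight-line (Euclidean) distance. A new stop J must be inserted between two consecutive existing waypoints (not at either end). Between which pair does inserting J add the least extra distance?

Added distance for inserting J between each consecutive pair:
A–B: 48.0 mi
B–C: 57.9 mi
C–D: 100.4 mi
D–E: 14.8 mi
E–F: 16.1 mi
Smallest added distance is 14.8 mi, inserting between D and E.

between D and E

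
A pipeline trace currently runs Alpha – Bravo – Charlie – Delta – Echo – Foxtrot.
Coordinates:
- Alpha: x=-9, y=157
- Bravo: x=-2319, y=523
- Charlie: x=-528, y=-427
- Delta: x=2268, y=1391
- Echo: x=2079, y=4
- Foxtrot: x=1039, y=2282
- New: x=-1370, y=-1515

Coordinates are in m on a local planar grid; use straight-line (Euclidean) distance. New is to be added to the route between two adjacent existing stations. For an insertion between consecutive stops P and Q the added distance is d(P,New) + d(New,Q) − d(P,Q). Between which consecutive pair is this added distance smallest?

between Bravo and Charlie

Added distance for inserting New between each consecutive pair:
Alpha–Bravo: 2065.2 m
Bravo–Charlie: 1596.5 m
Charlie–Delta: 2696.8 m
Delta–Echo: 7025.0 m
Echo–Foxtrot: 5761.2 m
Smallest added distance is 1596.5 m, inserting between Bravo and Charlie.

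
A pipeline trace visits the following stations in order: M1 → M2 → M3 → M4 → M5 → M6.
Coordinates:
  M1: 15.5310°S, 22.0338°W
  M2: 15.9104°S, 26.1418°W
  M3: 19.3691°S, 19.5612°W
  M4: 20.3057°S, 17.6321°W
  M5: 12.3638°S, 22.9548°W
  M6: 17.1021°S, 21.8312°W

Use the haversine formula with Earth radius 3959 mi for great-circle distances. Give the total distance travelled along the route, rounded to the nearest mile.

1899 mi

Leg distances:
M1→M2: 274.5 mi  (cumulative 274.5 mi)
M2→M3: 494.8 mi  (cumulative 769.2 mi)
M3→M4: 141.1 mi  (cumulative 910.3 mi)
M4→M5: 652.3 mi  (cumulative 1562.6 mi)
M5→M6: 335.9 mi  (cumulative 1898.5 mi)
Total route length ≈ 1899 mi.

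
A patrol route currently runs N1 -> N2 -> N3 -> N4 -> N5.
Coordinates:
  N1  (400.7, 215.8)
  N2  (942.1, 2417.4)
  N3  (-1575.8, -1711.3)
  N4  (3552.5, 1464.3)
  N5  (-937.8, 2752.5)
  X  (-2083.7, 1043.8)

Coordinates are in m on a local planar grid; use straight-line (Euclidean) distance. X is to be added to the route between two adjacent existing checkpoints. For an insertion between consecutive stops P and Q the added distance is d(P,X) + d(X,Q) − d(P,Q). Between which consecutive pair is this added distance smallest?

between N2 and N3

Added distance for inserting X between each consecutive pair:
N1–N2: 3674.5 m
N2–N3: 1288.6 m
N3–N4: 2421.5 m
N4–N5: 3037.8 m
Smallest added distance is 1288.6 m, inserting between N2 and N3.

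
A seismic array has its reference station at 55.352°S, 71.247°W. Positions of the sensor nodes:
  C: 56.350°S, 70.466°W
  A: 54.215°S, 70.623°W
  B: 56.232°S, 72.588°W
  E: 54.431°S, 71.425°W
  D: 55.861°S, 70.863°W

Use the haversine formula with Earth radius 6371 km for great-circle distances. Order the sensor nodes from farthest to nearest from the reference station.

Distances from the reference station:
A 54.215°S, 70.623°W: 132.6 km
B 56.232°S, 72.588°W: 128.8 km
C 56.350°S, 70.466°W: 121.2 km
E 54.431°S, 71.425°W: 103.0 km
D 55.861°S, 70.863°W: 61.5 km

A, B, C, E, D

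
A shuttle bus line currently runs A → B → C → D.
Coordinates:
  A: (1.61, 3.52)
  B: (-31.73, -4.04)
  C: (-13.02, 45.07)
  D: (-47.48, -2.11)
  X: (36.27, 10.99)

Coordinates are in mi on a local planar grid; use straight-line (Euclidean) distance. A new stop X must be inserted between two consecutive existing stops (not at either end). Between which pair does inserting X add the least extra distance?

Added distance for inserting X between each consecutive pair:
A–B: 70.9 mi
B–C: 77.0 mi
C–D: 86.3 mi
Smallest added distance is 70.9 mi, inserting between A and B.

between A and B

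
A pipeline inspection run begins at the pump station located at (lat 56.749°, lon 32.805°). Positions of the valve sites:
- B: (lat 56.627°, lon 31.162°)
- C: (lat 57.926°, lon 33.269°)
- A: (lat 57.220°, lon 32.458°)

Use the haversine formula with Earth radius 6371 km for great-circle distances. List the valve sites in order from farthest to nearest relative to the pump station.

Distances from the pump station:
C (lat 57.926°, lon 33.269°): 133.8 km
B (lat 56.627°, lon 31.162°): 101.2 km
A (lat 57.220°, lon 32.458°): 56.4 km

C, B, A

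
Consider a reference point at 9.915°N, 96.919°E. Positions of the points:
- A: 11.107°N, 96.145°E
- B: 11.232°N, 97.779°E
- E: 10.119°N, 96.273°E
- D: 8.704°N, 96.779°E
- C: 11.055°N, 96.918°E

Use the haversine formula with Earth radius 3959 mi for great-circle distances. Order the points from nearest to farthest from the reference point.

Distances from the reference point:
E 10.119°N, 96.273°E: 46.2 mi
C 11.055°N, 96.918°E: 78.8 mi
D 8.704°N, 96.779°E: 84.2 mi
A 11.107°N, 96.145°E: 97.7 mi
B 11.232°N, 97.779°E: 108.1 mi

E, C, D, A, B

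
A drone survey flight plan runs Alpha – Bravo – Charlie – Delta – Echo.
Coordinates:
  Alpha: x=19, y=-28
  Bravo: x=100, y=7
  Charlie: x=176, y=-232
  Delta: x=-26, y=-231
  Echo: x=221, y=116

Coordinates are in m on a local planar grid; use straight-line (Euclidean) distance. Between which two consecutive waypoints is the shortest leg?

Leg distances:
Alpha→Bravo: 88.2 m
Bravo→Charlie: 250.8 m
Charlie→Delta: 202.0 m
Delta→Echo: 425.9 m
The shortest leg is Alpha–Bravo at 88.2 m.

Alpha–Bravo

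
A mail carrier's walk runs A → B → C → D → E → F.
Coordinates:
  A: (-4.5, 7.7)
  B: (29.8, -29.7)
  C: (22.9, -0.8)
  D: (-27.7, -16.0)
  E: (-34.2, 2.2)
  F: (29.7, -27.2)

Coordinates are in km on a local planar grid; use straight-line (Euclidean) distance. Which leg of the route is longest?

Leg distances:
A→B: 50.7 km
B→C: 29.7 km
C→D: 52.8 km
D→E: 19.3 km
E→F: 70.3 km
The longest leg is E–F at 70.3 km.

E–F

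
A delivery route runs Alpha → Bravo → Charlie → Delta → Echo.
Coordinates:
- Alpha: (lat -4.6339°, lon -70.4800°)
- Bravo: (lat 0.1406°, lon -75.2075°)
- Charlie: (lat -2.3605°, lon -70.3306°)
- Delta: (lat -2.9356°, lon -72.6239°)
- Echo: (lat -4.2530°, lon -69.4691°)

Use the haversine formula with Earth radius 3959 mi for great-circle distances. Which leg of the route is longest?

Alpha–Bravo

Leg distances:
Alpha→Bravo: 464.0 mi
Bravo→Charlie: 378.6 mi
Charlie→Delta: 163.2 mi
Delta→Echo: 235.8 mi
The longest leg is Alpha–Bravo at 464.0 mi.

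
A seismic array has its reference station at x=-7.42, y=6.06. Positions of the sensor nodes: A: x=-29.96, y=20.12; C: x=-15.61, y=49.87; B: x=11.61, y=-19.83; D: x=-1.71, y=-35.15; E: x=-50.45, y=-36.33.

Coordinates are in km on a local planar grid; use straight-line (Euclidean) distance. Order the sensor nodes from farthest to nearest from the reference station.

E, C, D, B, A

Computing each straight-line distance from x=-7.42, y=6.06:
E x=-50.45, y=-36.33: 60.4 km
C x=-15.61, y=49.87: 44.6 km
D x=-1.71, y=-35.15: 41.6 km
B x=11.61, y=-19.83: 32.1 km
A x=-29.96, y=20.12: 26.6 km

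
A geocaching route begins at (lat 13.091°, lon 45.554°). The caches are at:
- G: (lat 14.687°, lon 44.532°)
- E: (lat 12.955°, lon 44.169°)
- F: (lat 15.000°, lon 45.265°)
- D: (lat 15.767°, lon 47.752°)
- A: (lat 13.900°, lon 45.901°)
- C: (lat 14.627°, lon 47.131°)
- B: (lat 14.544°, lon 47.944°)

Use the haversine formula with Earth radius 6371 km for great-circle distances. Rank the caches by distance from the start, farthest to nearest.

D, B, C, F, G, E, A

Distances from the start:
D (lat 15.767°, lon 47.752°): 380.2 km
B (lat 14.544°, lon 47.944°): 304.5 km
C (lat 14.627°, lon 47.131°): 241.2 km
F (lat 15.000°, lon 45.265°): 214.5 km
G (lat 14.687°, lon 44.532°): 209.0 km
E (lat 12.955°, lon 44.169°): 150.8 km
A (lat 13.900°, lon 45.901°): 97.5 km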